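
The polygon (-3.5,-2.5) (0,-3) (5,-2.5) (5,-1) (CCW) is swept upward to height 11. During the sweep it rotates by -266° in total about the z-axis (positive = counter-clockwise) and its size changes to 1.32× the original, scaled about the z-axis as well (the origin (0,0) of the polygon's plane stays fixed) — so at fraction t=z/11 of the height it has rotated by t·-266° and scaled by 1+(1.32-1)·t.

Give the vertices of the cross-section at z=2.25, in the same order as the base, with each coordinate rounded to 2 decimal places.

t = z/height = 2.25/11 = 0.204545
s = 1 + (scale-1)·z/height = 1 + (1.32-1)·2.25/11 = 1.065455
θ = twist·z/height = -266°·2.25/11 = -54.4091° = -0.949618 rad
cos θ = 0.581994, sin θ = -0.813193 (intermediates below are computed at full precision and shown rounded to 5 d.p.)
v1: (-3.5,-2.5) → rotate → (-4.06996,1.39119) → ×s → (-4.33636,1.48225) → (-4.34,1.48)
v2: (0,-3) → rotate → (-2.43958,-1.74598) → ×s → (-2.59926,-1.86026) → (-2.60,-1.86)
v3: (5,-2.5) → rotate → (0.87699,-5.52095) → ×s → (0.93439,-5.88232) → (0.93,-5.88)
v4: (5,-1) → rotate → (2.09678,-4.64796) → ×s → (2.23402,-4.95219) → (2.23,-4.95)

Cross-section at z=2.25: (-4.34,1.48) (-2.60,-1.86) (0.93,-5.88) (2.23,-4.95)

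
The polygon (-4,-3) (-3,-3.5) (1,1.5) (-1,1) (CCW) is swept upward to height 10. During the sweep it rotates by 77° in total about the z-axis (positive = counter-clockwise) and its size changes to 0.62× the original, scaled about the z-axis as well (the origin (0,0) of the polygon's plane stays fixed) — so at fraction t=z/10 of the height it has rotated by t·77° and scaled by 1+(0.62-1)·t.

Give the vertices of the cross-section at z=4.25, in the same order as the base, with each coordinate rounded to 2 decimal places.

t = z/height = 4.25/10 = 0.425
s = 1 + (scale-1)·z/height = 1 + (0.62-1)·4.25/10 = 0.838500
θ = twist·z/height = 77°·4.25/10 = 32.7250° = 0.571159 rad
cos θ = 0.841275, sin θ = 0.540607 (intermediates below are computed at full precision and shown rounded to 5 d.p.)
v1: (-4,-3) → rotate → (-1.74328,-4.68625) → ×s → (-1.46174,-3.92942) → (-1.46,-3.93)
v2: (-3,-3.5) → rotate → (-0.63170,-4.56628) → ×s → (-0.52968,-3.82883) → (-0.53,-3.83)
v3: (1,1.5) → rotate → (0.03036,1.80252) → ×s → (0.02546,1.51141) → (0.03,1.51)
v4: (-1,1) → rotate → (-1.38188,0.30067) → ×s → (-1.15871,0.25211) → (-1.16,0.25)

Cross-section at z=4.25: (-1.46,-3.93) (-0.53,-3.83) (0.03,1.51) (-1.16,0.25)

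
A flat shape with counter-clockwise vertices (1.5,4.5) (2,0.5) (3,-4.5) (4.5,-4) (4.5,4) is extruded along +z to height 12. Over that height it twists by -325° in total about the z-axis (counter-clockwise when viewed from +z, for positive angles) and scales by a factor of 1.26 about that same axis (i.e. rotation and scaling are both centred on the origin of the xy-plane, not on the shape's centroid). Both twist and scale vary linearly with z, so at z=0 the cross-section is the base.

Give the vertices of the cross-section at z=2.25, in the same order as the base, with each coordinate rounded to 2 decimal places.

Cross-section at z=2.25: (4.89,0.92) (1.48,-1.58) (-2.60,-5.04) (-1.37,-6.16) (5.96,-2.09)

t = z/height = 2.25/12 = 0.1875
s = 1 + (scale-1)·z/height = 1 + (1.26-1)·2.25/12 = 1.048750
θ = twist·z/height = -325°·2.25/12 = -60.9375° = -1.063560 rad
cos θ = 0.485763, sin θ = -0.874090 (intermediates below are computed at full precision and shown rounded to 5 d.p.)
v1: (1.5,4.5) → rotate → (4.66205,0.87480) → ×s → (4.88933,0.91745) → (4.89,0.92)
v2: (2,0.5) → rotate → (1.40857,-1.50530) → ×s → (1.47724,-1.57868) → (1.48,-1.58)
v3: (3,-4.5) → rotate → (-2.47612,-4.80821) → ×s → (-2.59683,-5.04261) → (-2.60,-5.04)
v4: (4.5,-4) → rotate → (-1.31043,-5.87646) → ×s → (-1.37431,-6.16294) → (-1.37,-6.16)
v5: (4.5,4) → rotate → (5.68230,-1.99035) → ×s → (5.95931,-2.08738) → (5.96,-2.09)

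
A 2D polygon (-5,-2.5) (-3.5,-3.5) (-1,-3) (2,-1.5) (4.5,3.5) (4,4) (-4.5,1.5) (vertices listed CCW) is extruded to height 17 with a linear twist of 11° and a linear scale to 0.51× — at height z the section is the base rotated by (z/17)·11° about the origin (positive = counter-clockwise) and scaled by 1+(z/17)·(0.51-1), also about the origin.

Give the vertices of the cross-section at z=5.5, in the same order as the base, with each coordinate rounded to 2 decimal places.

t = z/height = 5.5/17 = 0.323529
s = 1 + (scale-1)·z/height = 1 + (0.51-1)·5.5/17 = 0.841471
θ = twist·z/height = 11°·5.5/17 = 3.5588° = 0.062113 rad
cos θ = 0.998072, sin θ = 0.062073 (intermediates below are computed at full precision and shown rounded to 5 d.p.)
v1: (-5,-2.5) → rotate → (-4.83517,-2.80555) → ×s → (-4.06866,-2.36078) → (-4.07,-2.36)
v2: (-3.5,-3.5) → rotate → (-3.27599,-3.71051) → ×s → (-2.75665,-3.12228) → (-2.76,-3.12)
v3: (-1,-3) → rotate → (-0.81185,-3.05629) → ×s → (-0.68315,-2.57178) → (-0.68,-2.57)
v4: (2,-1.5) → rotate → (2.08925,-1.37296) → ×s → (1.75805,-1.15531) → (1.76,-1.16)
v5: (4.5,3.5) → rotate → (4.27407,3.77258) → ×s → (3.59650,3.17452) → (3.60,3.17)
v6: (4,4) → rotate → (3.74399,4.24058) → ×s → (3.15046,3.56832) → (3.15,3.57)
v7: (-4.5,1.5) → rotate → (-4.58443,1.21778) → ×s → (-3.85766,1.02472) → (-3.86,1.02)

Cross-section at z=5.5: (-4.07,-2.36) (-2.76,-3.12) (-0.68,-2.57) (1.76,-1.16) (3.60,3.17) (3.15,3.57) (-3.86,1.02)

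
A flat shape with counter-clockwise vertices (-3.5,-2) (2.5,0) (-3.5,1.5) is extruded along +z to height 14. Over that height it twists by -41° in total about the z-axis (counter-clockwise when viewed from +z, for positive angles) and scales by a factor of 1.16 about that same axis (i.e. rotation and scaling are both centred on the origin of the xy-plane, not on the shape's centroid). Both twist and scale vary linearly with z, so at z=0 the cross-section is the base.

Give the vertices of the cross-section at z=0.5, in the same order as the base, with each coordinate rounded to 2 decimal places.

t = z/height = 0.5/14 = 0.0357143
s = 1 + (scale-1)·z/height = 1 + (1.16-1)·0.5/14 = 1.005714
θ = twist·z/height = -41°·0.5/14 = -1.4643° = -0.025557 rad
cos θ = 0.999673, sin θ = -0.025554 (intermediates below are computed at full precision and shown rounded to 5 d.p.)
v1: (-3.5,-2) → rotate → (-3.54996,-1.90991) → ×s → (-3.57025,-1.92082) → (-3.57,-1.92)
v2: (2.5,0) → rotate → (2.49918,-0.06388) → ×s → (2.51346,-0.06425) → (2.51,-0.06)
v3: (-3.5,1.5) → rotate → (-3.46053,1.58895) → ×s → (-3.48030,1.59803) → (-3.48,1.60)

Cross-section at z=0.5: (-3.57,-1.92) (2.51,-0.06) (-3.48,1.60)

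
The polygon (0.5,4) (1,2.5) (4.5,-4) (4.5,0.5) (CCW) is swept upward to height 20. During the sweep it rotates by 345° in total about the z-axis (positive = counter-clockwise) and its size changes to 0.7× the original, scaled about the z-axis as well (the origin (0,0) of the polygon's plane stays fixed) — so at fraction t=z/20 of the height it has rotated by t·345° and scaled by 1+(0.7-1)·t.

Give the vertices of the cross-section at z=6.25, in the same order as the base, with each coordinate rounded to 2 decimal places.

t = z/height = 6.25/20 = 0.3125
s = 1 + (scale-1)·z/height = 1 + (0.7-1)·6.25/20 = 0.906250
θ = twist·z/height = 345°·6.25/20 = 107.8125° = 1.881683 rad
cos θ = -0.305903, sin θ = 0.952063 (intermediates below are computed at full precision and shown rounded to 5 d.p.)
v1: (0.5,4) → rotate → (-3.96120,-0.74758) → ×s → (-3.58984,-0.67750) → (-3.59,-0.68)
v2: (1,2.5) → rotate → (-2.68606,0.18731) → ×s → (-2.43424,0.16975) → (-2.43,0.17)
v3: (4.5,-4) → rotate → (2.43169,5.50789) → ×s → (2.20372,4.99153) → (2.20,4.99)
v4: (4.5,0.5) → rotate → (-1.85259,4.13133) → ×s → (-1.67891,3.74402) → (-1.68,3.74)

Cross-section at z=6.25: (-3.59,-0.68) (-2.43,0.17) (2.20,4.99) (-1.68,3.74)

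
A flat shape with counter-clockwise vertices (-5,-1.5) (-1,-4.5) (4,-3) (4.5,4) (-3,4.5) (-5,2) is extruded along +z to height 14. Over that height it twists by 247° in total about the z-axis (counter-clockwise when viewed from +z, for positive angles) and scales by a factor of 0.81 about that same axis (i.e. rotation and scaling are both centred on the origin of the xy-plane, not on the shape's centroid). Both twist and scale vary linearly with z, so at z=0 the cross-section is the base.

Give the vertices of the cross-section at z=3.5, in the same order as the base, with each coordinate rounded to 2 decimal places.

t = z/height = 3.5/14 = 0.25
s = 1 + (scale-1)·z/height = 1 + (0.81-1)·3.5/14 = 0.952500
θ = twist·z/height = 247°·3.5/14 = 61.7500° = 1.077741 rad
cos θ = 0.473320, sin θ = 0.880891 (intermediates below are computed at full precision and shown rounded to 5 d.p.)
v1: (-5,-1.5) → rotate → (-1.04526,-5.11443) → ×s → (-0.99561,-4.87150) → (-1.00,-4.87)
v2: (-1,-4.5) → rotate → (3.49069,-3.01083) → ×s → (3.32488,-2.86781) → (3.32,-2.87)
v3: (4,-3) → rotate → (4.53595,2.10360) → ×s → (4.32049,2.00368) → (4.32,2.00)
v4: (4.5,4) → rotate → (-1.39362,5.85729) → ×s → (-1.32743,5.57907) → (-1.33,5.58)
v5: (-3,4.5) → rotate → (-5.38397,-0.51273) → ×s → (-5.12823,-0.48838) → (-5.13,-0.49)
v6: (-5,2) → rotate → (-4.12838,-3.45781) → ×s → (-3.93228,-3.29357) → (-3.93,-3.29)

Cross-section at z=3.5: (-1.00,-4.87) (3.32,-2.87) (4.32,2.00) (-1.33,5.58) (-5.13,-0.49) (-3.93,-3.29)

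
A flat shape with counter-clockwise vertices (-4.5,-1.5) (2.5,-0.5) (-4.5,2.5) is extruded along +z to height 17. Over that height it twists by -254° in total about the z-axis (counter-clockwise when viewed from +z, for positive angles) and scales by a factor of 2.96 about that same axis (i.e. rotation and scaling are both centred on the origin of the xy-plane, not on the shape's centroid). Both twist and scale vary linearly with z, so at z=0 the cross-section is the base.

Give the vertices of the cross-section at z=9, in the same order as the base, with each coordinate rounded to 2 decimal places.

Cross-section at z=9: (4.24,8.68) (-4.30,-2.92) (10.06,2.97)

t = z/height = 9/17 = 0.529412
s = 1 + (scale-1)·z/height = 1 + (2.96-1)·9/17 = 2.037647
θ = twist·z/height = -254°·9/17 = -134.4706° = -2.346955 rad
cos θ = -0.700543, sin θ = -0.713610 (intermediates below are computed at full precision and shown rounded to 5 d.p.)
v1: (-4.5,-1.5) → rotate → (2.08203,4.26206) → ×s → (4.24244,8.68457) → (4.24,8.68)
v2: (2.5,-0.5) → rotate → (-2.10816,-1.43375) → ×s → (-4.29569,-2.92148) → (-4.30,-2.92)
v3: (-4.5,2.5) → rotate → (4.93647,1.45989) → ×s → (10.05878,2.97474) → (10.06,2.97)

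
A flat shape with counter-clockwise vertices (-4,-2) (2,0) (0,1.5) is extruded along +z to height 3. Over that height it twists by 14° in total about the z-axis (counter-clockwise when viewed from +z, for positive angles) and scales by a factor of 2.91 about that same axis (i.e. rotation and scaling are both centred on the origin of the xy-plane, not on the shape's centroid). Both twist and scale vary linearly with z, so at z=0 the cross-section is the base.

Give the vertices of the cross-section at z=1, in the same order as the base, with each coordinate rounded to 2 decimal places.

t = z/height = 1/3 = 0.333333
s = 1 + (scale-1)·z/height = 1 + (2.91-1)·1/3 = 1.636667
θ = twist·z/height = 14°·1/3 = 4.6667° = 0.081449 rad
cos θ = 0.996685, sin θ = 0.081359 (intermediates below are computed at full precision and shown rounded to 5 d.p.)
v1: (-4,-2) → rotate → (-3.82402,-2.31880) → ×s → (-6.25865,-3.79511) → (-6.26,-3.80)
v2: (2,0) → rotate → (1.99337,0.16272) → ×s → (3.26248,0.26631) → (3.26,0.27)
v3: (0,1.5) → rotate → (-0.12204,1.49503) → ×s → (-0.19974,2.44686) → (-0.20,2.45)

Cross-section at z=1: (-6.26,-3.80) (3.26,0.27) (-0.20,2.45)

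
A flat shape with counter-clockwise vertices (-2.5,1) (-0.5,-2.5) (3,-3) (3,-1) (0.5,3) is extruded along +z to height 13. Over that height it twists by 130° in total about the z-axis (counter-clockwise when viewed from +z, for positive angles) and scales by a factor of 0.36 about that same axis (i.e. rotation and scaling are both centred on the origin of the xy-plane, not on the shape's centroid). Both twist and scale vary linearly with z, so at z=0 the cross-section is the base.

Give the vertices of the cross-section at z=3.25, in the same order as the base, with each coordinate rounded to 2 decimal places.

Cross-section at z=3.25: (-2.22,-0.42) (0.77,-2.00) (3.48,-0.77) (2.58,0.65) (-1.00,2.35)

t = z/height = 3.25/13 = 0.25
s = 1 + (scale-1)·z/height = 1 + (0.36-1)·3.25/13 = 0.840000
θ = twist·z/height = 130°·3.25/13 = 32.5000° = 0.567232 rad
cos θ = 0.843391, sin θ = 0.537300 (intermediates below are computed at full precision and shown rounded to 5 d.p.)
v1: (-2.5,1) → rotate → (-2.64578,-0.49986) → ×s → (-2.22245,-0.41988) → (-2.22,-0.42)
v2: (-0.5,-2.5) → rotate → (0.92155,-2.37713) → ×s → (0.77410,-1.99679) → (0.77,-2.00)
v3: (3,-3) → rotate → (4.14207,-0.91828) → ×s → (3.47934,-0.77135) → (3.48,-0.77)
v4: (3,-1) → rotate → (3.06747,0.76851) → ×s → (2.57668,0.64555) → (2.58,0.65)
v5: (0.5,3) → rotate → (-1.19020,2.79882) → ×s → (-0.99977,2.35101) → (-1.00,2.35)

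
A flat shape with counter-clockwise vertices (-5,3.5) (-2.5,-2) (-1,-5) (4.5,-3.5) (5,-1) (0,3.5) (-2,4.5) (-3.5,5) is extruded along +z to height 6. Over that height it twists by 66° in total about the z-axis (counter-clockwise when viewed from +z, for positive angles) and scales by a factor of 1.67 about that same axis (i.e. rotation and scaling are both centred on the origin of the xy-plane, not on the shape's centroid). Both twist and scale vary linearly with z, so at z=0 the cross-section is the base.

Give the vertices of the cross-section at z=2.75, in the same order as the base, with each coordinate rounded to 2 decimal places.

t = z/height = 2.75/6 = 0.458333
s = 1 + (scale-1)·z/height = 1 + (1.67-1)·2.75/6 = 1.307083
θ = twist·z/height = 66°·2.75/6 = 30.2500° = 0.527962 rad
cos θ = 0.863836, sin θ = 0.503774 (intermediates below are computed at full precision and shown rounded to 5 d.p.)
v1: (-5,3.5) → rotate → (-6.08239,0.50455) → ×s → (-7.95019,0.65949) → (-7.95,0.66)
v2: (-2.5,-2) → rotate → (-1.15204,-2.98711) → ×s → (-1.50581,-3.90440) → (-1.51,-3.90)
v3: (-1,-5) → rotate → (1.65503,-4.82295) → ×s → (2.16327,-6.30400) → (2.16,-6.30)
v4: (4.5,-3.5) → rotate → (5.65047,-0.75644) → ×s → (7.38563,-0.98873) → (7.39,-0.99)
v5: (5,-1) → rotate → (4.82295,1.65503) → ×s → (6.30400,2.16327) → (6.30,2.16)
v6: (0,3.5) → rotate → (-1.76321,3.02342) → ×s → (-2.30466,3.95187) → (-2.30,3.95)
v7: (-2,4.5) → rotate → (-3.99465,2.87971) → ×s → (-5.22135,3.76402) → (-5.22,3.76)
v8: (-3.5,5) → rotate → (-5.54229,2.55597) → ×s → (-7.24424,3.34086) → (-7.24,3.34)

Cross-section at z=2.75: (-7.95,0.66) (-1.51,-3.90) (2.16,-6.30) (7.39,-0.99) (6.30,2.16) (-2.30,3.95) (-5.22,3.76) (-7.24,3.34)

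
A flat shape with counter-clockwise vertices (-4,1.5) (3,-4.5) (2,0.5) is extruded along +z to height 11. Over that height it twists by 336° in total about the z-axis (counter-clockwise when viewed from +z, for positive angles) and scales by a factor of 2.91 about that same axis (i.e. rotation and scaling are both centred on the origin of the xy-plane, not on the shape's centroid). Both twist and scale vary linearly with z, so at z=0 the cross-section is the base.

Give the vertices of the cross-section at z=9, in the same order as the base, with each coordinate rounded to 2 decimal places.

t = z/height = 9/11 = 0.818182
s = 1 + (scale-1)·z/height = 1 + (2.91-1)·9/11 = 2.562727
θ = twist·z/height = 336°·9/11 = 274.9091° = 4.798069 rad
cos θ = 0.085575, sin θ = -0.996332 (intermediates below are computed at full precision and shown rounded to 5 d.p.)
v1: (-4,1.5) → rotate → (1.15220,4.11369) → ×s → (2.95277,10.54226) → (2.95,10.54)
v2: (3,-4.5) → rotate → (-4.22677,-3.37408) → ×s → (-10.83205,-8.64685) → (-10.83,-8.65)
v3: (2,0.5) → rotate → (0.66932,-1.94988) → ×s → (1.71527,-4.99700) → (1.72,-5.00)

Cross-section at z=9: (2.95,10.54) (-10.83,-8.65) (1.72,-5.00)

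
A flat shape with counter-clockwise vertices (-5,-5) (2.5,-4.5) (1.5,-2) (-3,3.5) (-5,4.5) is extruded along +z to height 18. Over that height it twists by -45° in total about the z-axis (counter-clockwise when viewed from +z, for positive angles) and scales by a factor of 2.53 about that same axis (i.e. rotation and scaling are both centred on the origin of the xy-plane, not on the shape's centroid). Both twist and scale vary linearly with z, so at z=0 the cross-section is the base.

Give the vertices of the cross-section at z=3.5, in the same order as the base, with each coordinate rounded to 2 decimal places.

Cross-section at z=3.5: (-7.40,-5.43) (2.32,-6.26) (1.53,-2.86) (-3.16,5.08) (-5.52,6.76)

t = z/height = 3.5/18 = 0.194444
s = 1 + (scale-1)·z/height = 1 + (2.53-1)·3.5/18 = 1.297500
θ = twist·z/height = -45°·3.5/18 = -8.7500° = -0.152716 rad
cos θ = 0.988362, sin θ = -0.152123 (intermediates below are computed at full precision and shown rounded to 5 d.p.)
v1: (-5,-5) → rotate → (-5.70242,-4.18119) → ×s → (-7.39890,-5.42509) → (-7.40,-5.43)
v2: (2.5,-4.5) → rotate → (1.78635,-4.82794) → ×s → (2.31779,-6.26425) → (2.32,-6.26)
v3: (1.5,-2) → rotate → (1.17830,-2.20491) → ×s → (1.52884,-2.86087) → (1.53,-2.86)
v4: (-3,3.5) → rotate → (-2.43265,3.91564) → ×s → (-3.15637,5.08054) → (-3.16,5.08)
v5: (-5,4.5) → rotate → (-4.25725,5.20824) → ×s → (-5.52378,6.75770) → (-5.52,6.76)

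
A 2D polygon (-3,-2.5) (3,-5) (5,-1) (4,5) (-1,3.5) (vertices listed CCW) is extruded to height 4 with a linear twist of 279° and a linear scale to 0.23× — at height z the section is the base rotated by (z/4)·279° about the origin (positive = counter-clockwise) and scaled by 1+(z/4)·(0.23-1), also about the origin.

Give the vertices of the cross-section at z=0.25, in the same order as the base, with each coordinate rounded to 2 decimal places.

Cross-section at z=0.25: (-2.01,-3.13) (4.15,-3.68) (4.83,0.52) (2.21,5.68) (-1.91,2.89)

t = z/height = 0.25/4 = 0.0625
s = 1 + (scale-1)·z/height = 1 + (0.23-1)·0.25/4 = 0.951875
θ = twist·z/height = 279°·0.25/4 = 17.4375° = 0.304342 rad
cos θ = 0.954044, sin θ = 0.299665 (intermediates below are computed at full precision and shown rounded to 5 d.p.)
v1: (-3,-2.5) → rotate → (-2.11297,-3.28411) → ×s → (-2.01128,-3.12606) → (-2.01,-3.13)
v2: (3,-5) → rotate → (4.36046,-3.87123) → ×s → (4.15061,-3.68492) → (4.15,-3.68)
v3: (5,-1) → rotate → (5.06989,0.54428) → ×s → (4.82590,0.51809) → (4.83,0.52)
v4: (4,5) → rotate → (2.31785,5.96888) → ×s → (2.20630,5.68163) → (2.21,5.68)
v5: (-1,3.5) → rotate → (-2.00287,3.03949) → ×s → (-1.90648,2.89321) → (-1.91,2.89)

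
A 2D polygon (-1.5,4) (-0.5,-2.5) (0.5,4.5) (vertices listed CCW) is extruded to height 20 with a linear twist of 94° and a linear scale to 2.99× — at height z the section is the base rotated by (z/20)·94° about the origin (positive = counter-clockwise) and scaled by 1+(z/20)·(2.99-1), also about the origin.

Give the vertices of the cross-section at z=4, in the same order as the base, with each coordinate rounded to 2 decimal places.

Cross-section at z=4: (-3.79,4.62) (0.46,-3.53) (-1.37,6.18)

t = z/height = 4/20 = 0.2
s = 1 + (scale-1)·z/height = 1 + (2.99-1)·4/20 = 1.398000
θ = twist·z/height = 94°·4/20 = 18.8000° = 0.328122 rad
cos θ = 0.946649, sin θ = 0.322266 (intermediates below are computed at full precision and shown rounded to 5 d.p.)
v1: (-1.5,4) → rotate → (-2.70904,3.30320) → ×s → (-3.78723,4.61787) → (-3.79,4.62)
v2: (-0.5,-2.5) → rotate → (0.33234,-2.52776) → ×s → (0.46461,-3.53380) → (0.46,-3.53)
v3: (0.5,4.5) → rotate → (-0.97687,4.42105) → ×s → (-1.36567,6.18063) → (-1.37,6.18)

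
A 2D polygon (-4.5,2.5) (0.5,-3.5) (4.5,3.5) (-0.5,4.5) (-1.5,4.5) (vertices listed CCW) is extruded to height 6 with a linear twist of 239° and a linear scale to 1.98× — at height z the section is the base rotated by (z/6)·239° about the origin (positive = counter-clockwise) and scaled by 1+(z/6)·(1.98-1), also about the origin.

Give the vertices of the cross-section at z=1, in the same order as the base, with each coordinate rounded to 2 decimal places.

t = z/height = 1/6 = 0.166667
s = 1 + (scale-1)·z/height = 1 + (1.98-1)·1/6 = 1.163333
θ = twist·z/height = 239°·1/6 = 39.8333° = 0.695223 rad
cos θ = 0.767911, sin θ = 0.640557 (intermediates below are computed at full precision and shown rounded to 5 d.p.)
v1: (-4.5,2.5) → rotate → (-5.05699,-0.96273) → ×s → (-5.88297,-1.11997) → (-5.88,-1.12)
v2: (0.5,-3.5) → rotate → (2.62590,-2.36741) → ×s → (3.05480,-2.75409) → (3.05,-2.75)
v3: (4.5,3.5) → rotate → (1.21365,5.57019) → ×s → (1.41188,6.47999) → (1.41,6.48)
v4: (-0.5,4.5) → rotate → (-3.26646,3.13532) → ×s → (-3.79998,3.64742) → (-3.80,3.65)
v5: (-1.5,4.5) → rotate → (-4.03437,2.49476) → ×s → (-4.69332,2.90224) → (-4.69,2.90)

Cross-section at z=1: (-5.88,-1.12) (3.05,-2.75) (1.41,6.48) (-3.80,3.65) (-4.69,2.90)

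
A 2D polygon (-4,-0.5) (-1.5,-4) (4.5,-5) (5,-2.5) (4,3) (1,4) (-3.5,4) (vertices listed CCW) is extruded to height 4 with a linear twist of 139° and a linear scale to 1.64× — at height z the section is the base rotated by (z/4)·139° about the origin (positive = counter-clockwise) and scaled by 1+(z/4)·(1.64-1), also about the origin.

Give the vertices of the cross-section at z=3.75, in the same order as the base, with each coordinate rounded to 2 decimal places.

Cross-section at z=3.75: (4.75,-4.36) (6.43,2.31) (1.44,10.67) (-2.13,8.69) (-7.80,1.77) (-5.92,-2.92) (-1.26,-8.41)

t = z/height = 3.75/4 = 0.9375
s = 1 + (scale-1)·z/height = 1 + (1.64-1)·3.75/4 = 1.600000
θ = twist·z/height = 139°·3.75/4 = 130.3125° = 2.274382 rad
cos θ = -0.646956, sin θ = 0.762527 (intermediates below are computed at full precision and shown rounded to 5 d.p.)
v1: (-4,-0.5) → rotate → (2.96909,-2.72663) → ×s → (4.75054,-4.36261) → (4.75,-4.36)
v2: (-1.5,-4) → rotate → (4.02054,1.44403) → ×s → (6.43287,2.31045) → (6.43,2.31)
v3: (4.5,-5) → rotate → (0.90133,6.66615) → ×s → (1.44213,10.66585) → (1.44,10.67)
v4: (5,-2.5) → rotate → (-1.32846,5.43003) → ×s → (-2.12554,8.68804) → (-2.13,8.69)
v5: (4,3) → rotate → (-4.87541,1.10924) → ×s → (-7.80065,1.77478) → (-7.80,1.77)
v6: (1,4) → rotate → (-3.69706,-1.82530) → ×s → (-5.91530,-2.92048) → (-5.92,-2.92)
v7: (-3.5,4) → rotate → (-0.78576,-5.25667) → ×s → (-1.25722,-8.41067) → (-1.26,-8.41)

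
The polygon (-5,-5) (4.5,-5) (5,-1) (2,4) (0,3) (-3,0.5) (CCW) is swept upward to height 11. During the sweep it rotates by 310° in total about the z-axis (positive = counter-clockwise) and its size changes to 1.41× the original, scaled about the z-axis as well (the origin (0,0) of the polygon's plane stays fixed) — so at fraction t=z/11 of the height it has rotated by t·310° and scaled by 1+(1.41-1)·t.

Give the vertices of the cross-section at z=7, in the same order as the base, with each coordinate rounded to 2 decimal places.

t = z/height = 7/11 = 0.636364
s = 1 + (scale-1)·z/height = 1 + (1.41-1)·7/11 = 1.260909
θ = twist·z/height = 310°·7/11 = 197.2727° = 3.443059 rad
cos θ = -0.954902, sin θ = -0.296920 (intermediates below are computed at full precision and shown rounded to 5 d.p.)
v1: (-5,-5) → rotate → (3.28991,6.25911) → ×s → (4.14828,7.89217) → (4.15,7.89)
v2: (4.5,-5) → rotate → (-5.78166,3.43837) → ×s → (-7.29015,4.33547) → (-7.29,4.34)
v3: (5,-1) → rotate → (-5.07143,-0.52970) → ×s → (-6.39461,-0.66790) → (-6.39,-0.67)
v4: (2,4) → rotate → (-0.72212,-4.41345) → ×s → (-0.91053,-5.56496) → (-0.91,-5.56)
v5: (0,3) → rotate → (0.89076,-2.86471) → ×s → (1.12317,-3.61213) → (1.12,-3.61)
v6: (-3,0.5) → rotate → (3.01317,0.41331) → ×s → (3.79933,0.52115) → (3.80,0.52)

Cross-section at z=7: (4.15,7.89) (-7.29,4.34) (-6.39,-0.67) (-0.91,-5.56) (1.12,-3.61) (3.80,0.52)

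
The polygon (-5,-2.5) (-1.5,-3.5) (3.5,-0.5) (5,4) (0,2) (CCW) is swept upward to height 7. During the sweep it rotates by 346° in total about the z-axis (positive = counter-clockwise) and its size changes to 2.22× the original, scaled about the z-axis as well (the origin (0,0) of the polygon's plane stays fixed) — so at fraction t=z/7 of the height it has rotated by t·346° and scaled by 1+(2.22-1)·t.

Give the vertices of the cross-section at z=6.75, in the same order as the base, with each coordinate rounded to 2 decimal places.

t = z/height = 6.75/7 = 0.964286
s = 1 + (scale-1)·z/height = 1 + (2.22-1)·6.75/7 = 2.176429
θ = twist·z/height = 346°·6.75/7 = 333.6429° = 5.823166 rad
cos θ = 0.896044, sin θ = -0.443965 (intermediates below are computed at full precision and shown rounded to 5 d.p.)
v1: (-5,-2.5) → rotate → (-5.59013,-0.02028) → ×s → (-12.16653,-0.04415) → (-12.17,-0.04)
v2: (-1.5,-3.5) → rotate → (-2.89794,-2.47021) → ×s → (-6.30717,-5.37623) → (-6.31,-5.38)
v3: (3.5,-0.5) → rotate → (2.91417,-2.00190) → ×s → (6.34249,-4.35699) → (6.34,-4.36)
v4: (5,4) → rotate → (6.25608,1.36435) → ×s → (13.61591,2.96941) → (13.62,2.97)
v5: (0,2) → rotate → (0.88793,1.79209) → ×s → (1.93252,3.90035) → (1.93,3.90)

Cross-section at z=6.75: (-12.17,-0.04) (-6.31,-5.38) (6.34,-4.36) (13.62,2.97) (1.93,3.90)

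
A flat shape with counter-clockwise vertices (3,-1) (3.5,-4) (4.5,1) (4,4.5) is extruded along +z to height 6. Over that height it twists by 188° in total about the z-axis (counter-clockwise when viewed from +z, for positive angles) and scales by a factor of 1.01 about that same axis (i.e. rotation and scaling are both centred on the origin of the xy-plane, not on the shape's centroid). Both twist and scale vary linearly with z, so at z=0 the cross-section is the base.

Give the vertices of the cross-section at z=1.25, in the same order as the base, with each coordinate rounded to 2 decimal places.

Cross-section at z=1.25: (2.96,1.12) (5.25,-0.89) (2.86,3.62) (0.26,6.03)

t = z/height = 1.25/6 = 0.208333
s = 1 + (scale-1)·z/height = 1 + (1.01-1)·1.25/6 = 1.002083
θ = twist·z/height = 188°·1.25/6 = 39.1667° = 0.683587 rad
cos θ = 0.775312, sin θ = 0.631578 (intermediates below are computed at full precision and shown rounded to 5 d.p.)
v1: (3,-1) → rotate → (2.95751,1.11942) → ×s → (2.96368,1.12176) → (2.96,1.12)
v2: (3.5,-4) → rotate → (5.23991,-0.89072) → ×s → (5.25082,-0.89258) → (5.25,-0.89)
v3: (4.5,1) → rotate → (2.85733,3.61741) → ×s → (2.86328,3.62495) → (2.86,3.62)
v4: (4,4.5) → rotate → (0.25915,6.01522) → ×s → (0.25969,6.02775) → (0.26,6.03)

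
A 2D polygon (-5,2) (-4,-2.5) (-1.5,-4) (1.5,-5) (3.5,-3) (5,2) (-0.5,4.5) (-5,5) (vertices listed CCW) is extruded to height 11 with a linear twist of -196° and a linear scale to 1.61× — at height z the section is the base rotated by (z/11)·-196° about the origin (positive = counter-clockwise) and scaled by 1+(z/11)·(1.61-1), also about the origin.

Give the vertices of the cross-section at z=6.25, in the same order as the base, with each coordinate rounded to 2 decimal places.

t = z/height = 6.25/11 = 0.568182
s = 1 + (scale-1)·z/height = 1 + (1.61-1)·6.25/11 = 1.346591
θ = twist·z/height = -196°·6.25/11 = -111.3636° = -1.943662 rad
cos θ = -0.364286, sin θ = -0.931287 (intermediates below are computed at full precision and shown rounded to 5 d.p.)
v1: (-5,2) → rotate → (3.68400,3.92786) → ×s → (4.96085,5.28923) → (4.96,5.29)
v2: (-4,-2.5) → rotate → (-0.87107,4.63586) → ×s → (-1.17298,6.24261) → (-1.17,6.24)
v3: (-1.5,-4) → rotate → (-3.17872,2.85407) → ×s → (-4.28044,3.84327) → (-4.28,3.84)
v4: (1.5,-5) → rotate → (-5.20286,0.42450) → ×s → (-7.00613,0.57163) → (-7.01,0.57)
v5: (3.5,-3) → rotate → (-4.06886,-2.16665) → ×s → (-5.47909,-2.91759) → (-5.48,-2.92)
v6: (5,2) → rotate → (0.04115,-5.38501) → ×s → (0.05541,-7.25140) → (0.06,-7.25)
v7: (-0.5,4.5) → rotate → (4.37294,-1.17364) → ×s → (5.88855,-1.58042) → (5.89,-1.58)
v8: (-5,5) → rotate → (6.47787,2.83501) → ×s → (8.72303,3.81759) → (8.72,3.82)

Cross-section at z=6.25: (4.96,5.29) (-1.17,6.24) (-4.28,3.84) (-7.01,0.57) (-5.48,-2.92) (0.06,-7.25) (5.89,-1.58) (8.72,3.82)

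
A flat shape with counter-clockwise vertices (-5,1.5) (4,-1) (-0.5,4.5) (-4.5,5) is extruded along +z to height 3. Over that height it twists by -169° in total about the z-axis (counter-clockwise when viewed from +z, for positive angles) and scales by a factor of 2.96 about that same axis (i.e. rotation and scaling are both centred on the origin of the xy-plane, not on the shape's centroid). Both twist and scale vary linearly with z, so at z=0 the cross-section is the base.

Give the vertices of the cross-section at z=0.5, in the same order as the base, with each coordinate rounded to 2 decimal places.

t = z/height = 0.5/3 = 0.166667
s = 1 + (scale-1)·z/height = 1 + (2.96-1)·0.5/3 = 1.326667
θ = twist·z/height = -169°·0.5/3 = -28.1667° = -0.491601 rad
cos θ = 0.881578, sin θ = -0.472038 (intermediates below are computed at full precision and shown rounded to 5 d.p.)
v1: (-5,1.5) → rotate → (-3.69983,3.68256) → ×s → (-4.90845,4.88553) → (-4.91,4.89)
v2: (4,-1) → rotate → (3.05427,-2.76973) → ×s → (4.05200,-3.67451) → (4.05,-3.67)
v3: (-0.5,4.5) → rotate → (1.68338,4.20312) → ×s → (2.23329,5.57614) → (2.23,5.58)
v4: (-4.5,5) → rotate → (-1.60691,6.53206) → ×s → (-2.13184,8.66587) → (-2.13,8.67)

Cross-section at z=0.5: (-4.91,4.89) (4.05,-3.67) (2.23,5.58) (-2.13,8.67)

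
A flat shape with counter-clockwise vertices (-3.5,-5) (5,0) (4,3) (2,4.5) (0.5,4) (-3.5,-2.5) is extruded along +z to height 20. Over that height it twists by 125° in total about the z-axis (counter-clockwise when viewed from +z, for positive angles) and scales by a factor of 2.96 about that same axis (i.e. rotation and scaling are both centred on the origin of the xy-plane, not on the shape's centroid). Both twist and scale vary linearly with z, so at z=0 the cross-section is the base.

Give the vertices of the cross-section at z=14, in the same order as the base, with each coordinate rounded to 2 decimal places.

Cross-section at z=14: (11.49,-8.81) (0.52,11.85) (-6.70,9.79) (-10.46,5.21) (-9.43,1.60) (5.56,-8.55)

t = z/height = 14/20 = 0.7
s = 1 + (scale-1)·z/height = 1 + (2.96-1)·14/20 = 2.372000
θ = twist·z/height = 125°·14/20 = 87.5000° = 1.527163 rad
cos θ = 0.043619, sin θ = 0.999048 (intermediates below are computed at full precision and shown rounded to 5 d.p.)
v1: (-3.5,-5) → rotate → (4.84257,-3.71477) → ×s → (11.48658,-8.81142) → (11.49,-8.81)
v2: (5,0) → rotate → (0.21810,4.99524) → ×s → (0.51733,11.84871) → (0.52,11.85)
v3: (4,3) → rotate → (-2.82267,4.12705) → ×s → (-6.69537,9.78937) → (-6.70,9.79)
v4: (2,4.5) → rotate → (-4.40848,2.19438) → ×s → (-10.45691,5.20508) → (-10.46,5.21)
v5: (0.5,4) → rotate → (-3.97438,0.67400) → ×s → (-9.42724,1.59873) → (-9.43,1.60)
v6: (-3.5,-2.5) → rotate → (2.34495,-3.60572) → ×s → (5.56223,-8.55276) → (5.56,-8.55)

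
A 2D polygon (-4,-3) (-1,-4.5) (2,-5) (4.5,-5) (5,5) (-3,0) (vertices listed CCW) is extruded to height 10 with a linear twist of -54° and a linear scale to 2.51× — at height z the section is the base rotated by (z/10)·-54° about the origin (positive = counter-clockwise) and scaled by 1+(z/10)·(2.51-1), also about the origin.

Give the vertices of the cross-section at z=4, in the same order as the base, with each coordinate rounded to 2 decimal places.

t = z/height = 4/10 = 0.4
s = 1 + (scale-1)·z/height = 1 + (2.51-1)·4/10 = 1.604000
θ = twist·z/height = -54°·4/10 = -21.6000° = -0.376991 rad
cos θ = 0.929776, sin θ = -0.368125 (intermediates below are computed at full precision and shown rounded to 5 d.p.)
v1: (-4,-3) → rotate → (-4.82348,-1.31683) → ×s → (-7.73686,-2.11220) → (-7.74,-2.11)
v2: (-1,-4.5) → rotate → (-2.58634,-3.81587) → ×s → (-4.14848,-6.12065) → (-4.15,-6.12)
v3: (2,-5) → rotate → (0.01893,-5.38513) → ×s → (0.03036,-8.63775) → (0.03,-8.64)
v4: (4.5,-5) → rotate → (2.34337,-6.30544) → ×s → (3.75877,-10.11393) → (3.76,-10.11)
v5: (5,5) → rotate → (6.48951,2.80826) → ×s → (10.40917,4.50445) → (10.41,4.50)
v6: (-3,0) → rotate → (-2.78933,1.10437) → ×s → (-4.47408,1.77142) → (-4.47,1.77)

Cross-section at z=4: (-7.74,-2.11) (-4.15,-6.12) (0.03,-8.64) (3.76,-10.11) (10.41,4.50) (-4.47,1.77)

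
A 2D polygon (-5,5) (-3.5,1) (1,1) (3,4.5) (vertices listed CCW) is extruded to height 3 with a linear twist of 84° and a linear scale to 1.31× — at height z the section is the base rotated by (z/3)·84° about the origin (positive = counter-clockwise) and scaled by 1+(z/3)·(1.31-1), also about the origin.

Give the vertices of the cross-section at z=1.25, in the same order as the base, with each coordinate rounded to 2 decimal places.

Cross-section at z=1.25: (-7.86,1.39) (-3.89,-1.34) (0.28,1.57) (-0.14,6.11)

t = z/height = 1.25/3 = 0.416667
s = 1 + (scale-1)·z/height = 1 + (1.31-1)·1.25/3 = 1.129167
θ = twist·z/height = 84°·1.25/3 = 35.0000° = 0.610865 rad
cos θ = 0.819152, sin θ = 0.573576 (intermediates below are computed at full precision and shown rounded to 5 d.p.)
v1: (-5,5) → rotate → (-6.96364,1.22788) → ×s → (-7.86311,1.38648) → (-7.86,1.39)
v2: (-3.5,1) → rotate → (-3.44061,-1.18837) → ×s → (-3.88502,-1.34186) → (-3.89,-1.34)
v3: (1,1) → rotate → (0.24558,1.39273) → ×s → (0.27730,1.57262) → (0.28,1.57)
v4: (3,4.5) → rotate → (-0.12364,5.40691) → ×s → (-0.13961,6.10531) → (-0.14,6.11)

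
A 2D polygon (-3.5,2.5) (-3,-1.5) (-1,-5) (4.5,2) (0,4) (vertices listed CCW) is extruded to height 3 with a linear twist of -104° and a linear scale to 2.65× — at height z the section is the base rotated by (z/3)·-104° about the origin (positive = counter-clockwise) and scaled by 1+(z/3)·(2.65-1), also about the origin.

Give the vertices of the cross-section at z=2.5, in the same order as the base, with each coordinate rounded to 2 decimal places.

Cross-section at z=2.5: (5.44,8.64) (-3.97,6.91) (-11.99,1.68) (5.36,-10.39) (9.48,0.55)

t = z/height = 2.5/3 = 0.833333
s = 1 + (scale-1)·z/height = 1 + (2.65-1)·2.5/3 = 2.375000
θ = twist·z/height = -104°·2.5/3 = -86.6667° = -1.512619 rad
cos θ = 0.058145, sin θ = -0.998308 (intermediates below are computed at full precision and shown rounded to 5 d.p.)
v1: (-3.5,2.5) → rotate → (2.29226,3.63944) → ×s → (5.44413,8.64367) → (5.44,8.64)
v2: (-3,-1.5) → rotate → (-1.67190,2.90771) → ×s → (-3.97075,6.90580) → (-3.97,6.91)
v3: (-1,-5) → rotate → (-5.04969,0.70758) → ×s → (-11.99300,1.68051) → (-11.99,1.68)
v4: (4.5,2) → rotate → (2.25827,-4.37610) → ×s → (5.36339,-10.39323) → (5.36,-10.39)
v5: (0,4) → rotate → (3.99323,0.23258) → ×s → (9.48393,0.55238) → (9.48,0.55)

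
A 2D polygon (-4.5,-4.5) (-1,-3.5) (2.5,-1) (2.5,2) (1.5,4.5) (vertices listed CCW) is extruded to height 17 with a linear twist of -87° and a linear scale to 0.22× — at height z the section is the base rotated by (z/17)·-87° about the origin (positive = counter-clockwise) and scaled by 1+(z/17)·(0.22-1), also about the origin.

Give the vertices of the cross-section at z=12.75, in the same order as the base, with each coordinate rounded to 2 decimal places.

t = z/height = 12.75/17 = 0.75
s = 1 + (scale-1)·z/height = 1 + (0.22-1)·12.75/17 = 0.415000
θ = twist·z/height = -87°·12.75/17 = -65.2500° = -1.138827 rad
cos θ = 0.418660, sin θ = -0.908143 (intermediates below are computed at full precision and shown rounded to 5 d.p.)
v1: (-4.5,-4.5) → rotate → (-5.97061,2.20268) → ×s → (-2.47780,0.91411) → (-2.48,0.91)
v2: (-1,-3.5) → rotate → (-3.59716,-0.55717) → ×s → (-1.49282,-0.23122) → (-1.49,-0.23)
v3: (2.5,-1) → rotate → (0.13851,-2.68902) → ×s → (0.05748,-1.11594) → (0.06,-1.12)
v4: (2.5,2) → rotate → (2.86294,-1.43304) → ×s → (1.18812,-0.59471) → (1.19,-0.59)
v5: (1.5,4.5) → rotate → (4.71463,0.52175) → ×s → (1.95657,0.21653) → (1.96,0.22)

Cross-section at z=12.75: (-2.48,0.91) (-1.49,-0.23) (0.06,-1.12) (1.19,-0.59) (1.96,0.22)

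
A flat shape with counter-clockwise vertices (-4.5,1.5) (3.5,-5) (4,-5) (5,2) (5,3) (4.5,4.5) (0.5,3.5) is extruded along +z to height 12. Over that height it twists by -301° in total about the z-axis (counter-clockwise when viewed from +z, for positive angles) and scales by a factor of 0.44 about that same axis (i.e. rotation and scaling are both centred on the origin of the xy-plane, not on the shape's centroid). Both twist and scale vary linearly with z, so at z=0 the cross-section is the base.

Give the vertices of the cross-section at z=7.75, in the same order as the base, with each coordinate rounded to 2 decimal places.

t = z/height = 7.75/12 = 0.645833
s = 1 + (scale-1)·z/height = 1 + (0.44-1)·7.75/12 = 0.638333
θ = twist·z/height = -301°·7.75/12 = -194.3958° = -3.392847 rad
cos θ = -0.968601, sin θ = 0.248619 (intermediates below are computed at full precision and shown rounded to 5 d.p.)
v1: (-4.5,1.5) → rotate → (3.98578,-2.57169) → ×s → (2.54425,-1.64160) → (2.54,-1.64)
v2: (3.5,-5) → rotate → (-2.14701,5.71317) → ×s → (-1.37051,3.64691) → (-1.37,3.65)
v3: (4,-5) → rotate → (-2.63131,5.83748) → ×s → (-1.67965,3.72626) → (-1.68,3.73)
v4: (5,2) → rotate → (-5.34025,-0.69411) → ×s → (-3.40886,-0.44307) → (-3.41,-0.44)
v5: (5,3) → rotate → (-5.58886,-1.66271) → ×s → (-3.56756,-1.06136) → (-3.57,-1.06)
v6: (4.5,4.5) → rotate → (-5.47749,-3.23992) → ×s → (-3.49647,-2.06815) → (-3.50,-2.07)
v7: (0.5,3.5) → rotate → (-1.35447,-3.26579) → ×s → (-0.86460,-2.08467) → (-0.86,-2.08)

Cross-section at z=7.75: (2.54,-1.64) (-1.37,3.65) (-1.68,3.73) (-3.41,-0.44) (-3.57,-1.06) (-3.50,-2.07) (-0.86,-2.08)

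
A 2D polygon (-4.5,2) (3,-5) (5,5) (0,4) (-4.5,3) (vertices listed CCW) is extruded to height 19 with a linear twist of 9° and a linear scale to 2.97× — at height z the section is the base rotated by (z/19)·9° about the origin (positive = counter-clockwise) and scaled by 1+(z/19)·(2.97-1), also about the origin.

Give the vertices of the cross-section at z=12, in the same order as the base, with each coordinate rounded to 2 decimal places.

t = z/height = 12/19 = 0.631579
s = 1 + (scale-1)·z/height = 1 + (2.97-1)·12/19 = 2.244211
θ = twist·z/height = 9°·12/19 = 5.6842° = 0.099208 rad
cos θ = 0.995083, sin θ = 0.099046 (intermediates below are computed at full precision and shown rounded to 5 d.p.)
v1: (-4.5,2) → rotate → (-4.67596,1.54446) → ×s → (-10.49385,3.46610) → (-10.49,3.47)
v2: (3,-5) → rotate → (3.48048,-4.67828) → ×s → (7.81092,-10.49904) → (7.81,-10.50)
v3: (5,5) → rotate → (4.48019,5.47064) → ×s → (10.05448,12.27727) → (10.05,12.28)
v4: (0,4) → rotate → (-0.39618,3.98033) → ×s → (-0.88912,8.93270) → (-0.89,8.93)
v5: (-4.5,3) → rotate → (-4.77501,2.53954) → ×s → (-10.71613,5.69927) → (-10.72,5.70)

Cross-section at z=12: (-10.49,3.47) (7.81,-10.50) (10.05,12.28) (-0.89,8.93) (-10.72,5.70)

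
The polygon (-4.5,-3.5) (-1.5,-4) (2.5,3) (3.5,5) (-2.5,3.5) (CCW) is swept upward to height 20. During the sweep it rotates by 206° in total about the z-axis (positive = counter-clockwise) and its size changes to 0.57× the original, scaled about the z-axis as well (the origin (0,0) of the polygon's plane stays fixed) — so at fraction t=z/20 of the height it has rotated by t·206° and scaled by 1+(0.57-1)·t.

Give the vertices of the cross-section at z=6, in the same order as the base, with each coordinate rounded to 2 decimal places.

t = z/height = 6/20 = 0.3
s = 1 + (scale-1)·z/height = 1 + (0.57-1)·6/20 = 0.871000
θ = twist·z/height = 206°·6/20 = 61.8000° = 1.078613 rad
cos θ = 0.472551, sin θ = 0.881303 (intermediates below are computed at full precision and shown rounded to 5 d.p.)
v1: (-4.5,-3.5) → rotate → (0.95808,-5.61979) → ×s → (0.83449,-4.89484) → (0.83,-4.89)
v2: (-1.5,-4) → rotate → (2.81639,-3.21216) → ×s → (2.45307,-2.79779) → (2.45,-2.80)
v3: (2.5,3) → rotate → (-1.46253,3.62091) → ×s → (-1.27387,3.15381) → (-1.27,3.15)
v4: (3.5,5) → rotate → (-2.75259,5.44732) → ×s → (-2.39751,4.74461) → (-2.40,4.74)
v5: (-2.5,3.5) → rotate → (-4.26594,-0.54933) → ×s → (-3.71563,-0.47847) → (-3.72,-0.48)

Cross-section at z=6: (0.83,-4.89) (2.45,-2.80) (-1.27,3.15) (-2.40,4.74) (-3.72,-0.48)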